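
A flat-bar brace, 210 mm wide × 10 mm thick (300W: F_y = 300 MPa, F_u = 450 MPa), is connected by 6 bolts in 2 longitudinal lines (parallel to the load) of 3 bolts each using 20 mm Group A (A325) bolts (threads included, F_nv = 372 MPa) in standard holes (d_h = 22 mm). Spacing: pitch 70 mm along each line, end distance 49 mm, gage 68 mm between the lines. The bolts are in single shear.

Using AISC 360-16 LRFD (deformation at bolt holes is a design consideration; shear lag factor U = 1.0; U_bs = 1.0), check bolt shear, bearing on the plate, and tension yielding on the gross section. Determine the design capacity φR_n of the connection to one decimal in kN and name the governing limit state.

Bolt shear: A_b = π(20)²/4 = 314.16 mm². φR_n = 0.75 × 372 × 314.16 × 6 × 1 = 525.9 kN.
Bearing (10 mm plate, F_u = 450 MPa): end bolts L_c = 49 − 22/2 = 38, R_n = min(1.2×38×10×450, 2.4×20×10×450) = 205.2 kN/bolt; interior L_c = 70 − 22 = 48, R_n = 216 kN/bolt. φR_n = 0.75 × (2×205.2 + 4×216) = 955.8 kN.
Tension yield (gross): A_g = 210×10 = 2100 mm². φR_n = 0.90 × 300 × 2100 = 567.0 kN.
Governing: min(525.9, 955.8, 567.0) = 525.9 kN → bolt shear.

525.9 kN (bolt shear governs)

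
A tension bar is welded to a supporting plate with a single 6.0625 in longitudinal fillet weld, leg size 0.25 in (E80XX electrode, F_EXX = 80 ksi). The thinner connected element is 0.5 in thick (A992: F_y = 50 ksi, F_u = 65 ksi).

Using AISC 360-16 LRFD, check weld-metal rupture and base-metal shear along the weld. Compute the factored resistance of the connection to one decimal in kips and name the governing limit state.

Weld metal: throat = 0.707×0.25 = 0.17675 in, L = 6.0625 in. φR_n = 0.75 × 0.6 × 80 × 0.17675 × 6.0625 = 38.6 kips.
Base metal shear (0.5 in plate): yield φR_n = 1.0×0.6×50×0.5×6.0625 = 90.9 kips; rupture φR_n = 0.75×0.6×65×0.5×6.0625 = 88.7 kips; take 88.7 kips (rupture).
Governing: min(38.6, 88.7) = 38.6 kips → weld metal.

38.6 kips (weld metal governs)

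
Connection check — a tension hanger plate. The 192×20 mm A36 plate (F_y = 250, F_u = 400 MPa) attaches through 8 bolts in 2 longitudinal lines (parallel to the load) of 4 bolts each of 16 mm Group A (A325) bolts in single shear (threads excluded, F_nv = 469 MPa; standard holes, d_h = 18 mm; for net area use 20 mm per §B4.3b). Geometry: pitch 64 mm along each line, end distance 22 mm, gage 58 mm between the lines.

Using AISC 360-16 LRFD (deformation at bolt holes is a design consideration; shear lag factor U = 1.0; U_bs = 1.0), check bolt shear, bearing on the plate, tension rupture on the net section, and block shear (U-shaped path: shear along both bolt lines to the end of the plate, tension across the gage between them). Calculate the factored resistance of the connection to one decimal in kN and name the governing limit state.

Bolt shear: A_b = π(16)²/4 = 201.06 mm². φR_n = 0.75 × 469 × 201.06 × 8 × 1 = 565.8 kN.
Bearing (20 mm plate, F_u = 400 MPa): end bolts L_c = 22 − 18/2 = 13, R_n = min(1.2×13×20×400, 2.4×16×20×400) = 124.8 kN/bolt; interior L_c = 64 − 18 = 46, R_n = 307.2 kN/bolt. φR_n = 0.75 × (2×124.8 + 6×307.2) = 1569.6 kN.
Tension rupture (net): A_n = (192 − 2×20)×20 = 3040 mm² (U = 1.0, A_e = A_n). φR_n = 0.75 × 400 × 3040 = 912.0 kN.
Block shear: shear path 2×[22+3×64] = 2×214 mm, A_gv = 8560, A_nv = 2×(214 − 3.5×20)×20 = 5760 mm²; tension across gage: (58 − 1×20)×20 = 760 mm². R_n = min(0.6×400×5760, 0.6×250×8560) + 1.0×400×760 = min(1382.4, 1284) + 304 = 1588 kN. φR_n = 0.75 × 1588 = 1191.0 kN.
Governing: min(565.8, 1569.6, 912.0, 1191.0) = 565.8 kN → bolt shear.

565.8 kN (bolt shear governs)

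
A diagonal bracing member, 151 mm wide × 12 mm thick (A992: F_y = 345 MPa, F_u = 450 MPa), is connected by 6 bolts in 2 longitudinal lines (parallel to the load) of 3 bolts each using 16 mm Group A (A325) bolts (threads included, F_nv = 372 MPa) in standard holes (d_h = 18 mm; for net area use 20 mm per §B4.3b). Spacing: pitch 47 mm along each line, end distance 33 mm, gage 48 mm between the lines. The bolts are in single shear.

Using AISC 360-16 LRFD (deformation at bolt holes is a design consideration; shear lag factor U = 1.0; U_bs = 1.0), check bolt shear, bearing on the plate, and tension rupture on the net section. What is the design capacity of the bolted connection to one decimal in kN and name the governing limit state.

336.6 kN (bolt shear governs)

Bolt shear: A_b = π(16)²/4 = 201.06 mm². φR_n = 0.75 × 372 × 201.06 × 6 × 1 = 336.6 kN.
Bearing (12 mm plate, F_u = 450 MPa): end bolts L_c = 33 − 18/2 = 24, R_n = min(1.2×24×12×450, 2.4×16×12×450) = 155.52 kN/bolt; interior L_c = 47 − 18 = 29, R_n = 187.92 kN/bolt. φR_n = 0.75 × (2×155.52 + 4×187.92) = 797.0 kN.
Tension rupture (net): A_n = (151 − 2×20)×12 = 1332 mm² (U = 1.0, A_e = A_n). φR_n = 0.75 × 450 × 1332 = 449.6 kN.
Governing: min(336.6, 797.0, 449.6) = 336.6 kN → bolt shear.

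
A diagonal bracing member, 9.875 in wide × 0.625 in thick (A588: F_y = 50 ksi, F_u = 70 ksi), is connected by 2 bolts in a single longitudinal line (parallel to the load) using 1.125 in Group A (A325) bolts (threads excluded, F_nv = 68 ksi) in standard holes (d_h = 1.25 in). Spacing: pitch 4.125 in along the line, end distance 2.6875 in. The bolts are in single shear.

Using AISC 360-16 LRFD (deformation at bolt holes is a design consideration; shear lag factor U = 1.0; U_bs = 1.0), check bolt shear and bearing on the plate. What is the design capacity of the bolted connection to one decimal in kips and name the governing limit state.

101.4 kips (bolt shear governs)

Bolt shear: A_b = π(1.125)²/4 = 0.99402 in². φR_n = 0.75 × 68 × 0.99402 × 2 × 1 = 101.4 kips.
Bearing (0.625 in plate, F_u = 70 ksi): end bolts L_c = 2.6875 − 1.25/2 = 2.0625, R_n = min(1.2×2.0625×0.625×70, 2.4×1.125×0.625×70) = 108.28 kips/bolt; interior L_c = 4.125 − 1.25 = 2.875, R_n = 118.13 kips/bolt. φR_n = 0.75 × (1×108.28 + 1×118.13) = 169.8 kips.
Governing: min(101.4, 169.8) = 101.4 kips → bolt shear.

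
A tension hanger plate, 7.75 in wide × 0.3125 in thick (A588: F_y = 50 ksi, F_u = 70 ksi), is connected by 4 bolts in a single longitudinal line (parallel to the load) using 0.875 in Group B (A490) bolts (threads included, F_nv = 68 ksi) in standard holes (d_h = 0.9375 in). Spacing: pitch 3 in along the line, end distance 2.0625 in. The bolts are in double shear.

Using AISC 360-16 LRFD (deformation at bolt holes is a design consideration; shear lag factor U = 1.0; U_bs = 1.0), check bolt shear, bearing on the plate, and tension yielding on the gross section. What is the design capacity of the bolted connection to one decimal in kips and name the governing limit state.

Bolt shear: A_b = π(0.875)²/4 = 0.60132 in². φR_n = 0.75 × 68 × 0.60132 × 4 × 2 = 245.3 kips.
Bearing (0.3125 in plate, F_u = 70 ksi): end bolts L_c = 2.0625 − 0.9375/2 = 1.59375, R_n = min(1.2×1.59375×0.3125×70, 2.4×0.875×0.3125×70) = 41.836 kips/bolt; interior L_c = 3 − 0.9375 = 2.0625, R_n = 45.938 kips/bolt. φR_n = 0.75 × (1×41.836 + 3×45.938) = 134.7 kips.
Tension yield (gross): A_g = 7.75×0.3125 = 2.4219 in². φR_n = 0.90 × 50 × 2.4219 = 109.0 kips.
Governing: min(245.3, 134.7, 109.0) = 109.0 kips → gross-section yield.

109.0 kips (gross-section yield governs)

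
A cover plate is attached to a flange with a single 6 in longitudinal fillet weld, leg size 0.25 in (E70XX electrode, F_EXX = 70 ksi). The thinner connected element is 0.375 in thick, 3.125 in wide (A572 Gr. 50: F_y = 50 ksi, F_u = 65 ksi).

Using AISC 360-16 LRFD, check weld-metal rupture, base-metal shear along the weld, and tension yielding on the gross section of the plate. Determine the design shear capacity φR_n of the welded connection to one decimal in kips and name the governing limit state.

33.4 kips (weld metal governs)

Weld metal: throat = 0.707×0.25 = 0.17675 in, L = 6 in. φR_n = 0.75 × 0.6 × 70 × 0.17675 × 6 = 33.4 kips.
Base metal shear (0.375 in plate): yield φR_n = 1.0×0.6×50×0.375×6 = 67.5 kips; rupture φR_n = 0.75×0.6×65×0.375×6 = 65.8 kips; take 65.8 kips (rupture).
Tension yield (gross): A_g = 3.125×0.375 = 1.1719 in². φR_n = 0.90 × 50 × 1.1719 = 52.7 kips.
Governing: min(33.4, 65.8, 52.7) = 33.4 kips → weld metal.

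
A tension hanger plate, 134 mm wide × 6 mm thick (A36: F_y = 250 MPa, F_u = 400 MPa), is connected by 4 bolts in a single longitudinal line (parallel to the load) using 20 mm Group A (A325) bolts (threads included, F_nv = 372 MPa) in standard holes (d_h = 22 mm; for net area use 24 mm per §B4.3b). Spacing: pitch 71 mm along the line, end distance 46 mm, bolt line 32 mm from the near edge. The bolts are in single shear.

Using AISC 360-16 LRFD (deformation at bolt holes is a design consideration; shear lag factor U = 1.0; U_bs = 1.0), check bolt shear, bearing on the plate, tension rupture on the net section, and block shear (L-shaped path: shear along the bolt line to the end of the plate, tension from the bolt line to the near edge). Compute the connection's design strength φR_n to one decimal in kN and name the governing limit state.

Bolt shear: A_b = π(20)²/4 = 314.16 mm². φR_n = 0.75 × 372 × 314.16 × 4 × 1 = 350.6 kN.
Bearing (6 mm plate, F_u = 400 MPa): end bolts L_c = 46 − 22/2 = 35, R_n = min(1.2×35×6×400, 2.4×20×6×400) = 100.8 kN/bolt; interior L_c = 71 − 22 = 49, R_n = 115.2 kN/bolt. φR_n = 0.75 × (1×100.8 + 3×115.2) = 334.8 kN.
Tension rupture (net): A_n = (134 − 1×24)×6 = 660 mm² (U = 1.0, A_e = A_n). φR_n = 0.75 × 400 × 660 = 198.0 kN.
Block shear: shear path 1×[46+3×71] = 1×259 mm, A_gv = 1554, A_nv = 1×(259 − 3.5×24)×6 = 1050 mm²; tension to near edge: (32 − 0.5×24)×6 = 120 mm². R_n = min(0.6×400×1050, 0.6×250×1554) + 1.0×400×120 = min(252, 233.1) + 48 = 281.1 kN. φR_n = 0.75 × 281.1 = 210.8 kN.
Governing: min(350.6, 334.8, 198.0, 210.8) = 198.0 kN → net-section rupture.

198.0 kN (net-section rupture governs)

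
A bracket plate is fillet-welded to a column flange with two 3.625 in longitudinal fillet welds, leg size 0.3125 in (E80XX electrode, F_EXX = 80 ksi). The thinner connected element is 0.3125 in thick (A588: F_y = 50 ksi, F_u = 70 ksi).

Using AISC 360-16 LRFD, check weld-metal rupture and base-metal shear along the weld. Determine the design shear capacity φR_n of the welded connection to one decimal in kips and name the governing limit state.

57.7 kips (weld metal governs)

Weld metal: throat = 0.707×0.3125 = 0.22094 in, L = 2×3.625 = 7.25 in. φR_n = 0.75 × 0.6 × 80 × 0.22094 × 7.25 = 57.7 kips.
Base metal shear (0.3125 in plate): yield φR_n = 1.0×0.6×50×0.3125×7.25 = 68.0 kips; rupture φR_n = 0.75×0.6×70×0.3125×7.25 = 71.4 kips; take 68.0 kips (yield).
Governing: min(57.7, 68.0) = 57.7 kips → weld metal.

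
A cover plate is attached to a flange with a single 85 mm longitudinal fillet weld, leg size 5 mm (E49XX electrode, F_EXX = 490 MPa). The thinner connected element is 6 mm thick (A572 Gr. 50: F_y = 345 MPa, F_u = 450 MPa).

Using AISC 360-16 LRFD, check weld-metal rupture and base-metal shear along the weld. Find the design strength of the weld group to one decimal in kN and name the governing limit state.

Weld metal: throat = 0.707×5 = 3.535 mm, L = 85 mm. φR_n = 0.75 × 0.6 × 490 × 3.535 × 85 = 66.3 kN.
Base metal shear (6 mm plate): yield φR_n = 1.0×0.6×345×6×85 = 105.6 kN; rupture φR_n = 0.75×0.6×450×6×85 = 103.3 kN; take 103.3 kN (rupture).
Governing: min(66.3, 103.3) = 66.3 kN → weld metal.

66.3 kN (weld metal governs)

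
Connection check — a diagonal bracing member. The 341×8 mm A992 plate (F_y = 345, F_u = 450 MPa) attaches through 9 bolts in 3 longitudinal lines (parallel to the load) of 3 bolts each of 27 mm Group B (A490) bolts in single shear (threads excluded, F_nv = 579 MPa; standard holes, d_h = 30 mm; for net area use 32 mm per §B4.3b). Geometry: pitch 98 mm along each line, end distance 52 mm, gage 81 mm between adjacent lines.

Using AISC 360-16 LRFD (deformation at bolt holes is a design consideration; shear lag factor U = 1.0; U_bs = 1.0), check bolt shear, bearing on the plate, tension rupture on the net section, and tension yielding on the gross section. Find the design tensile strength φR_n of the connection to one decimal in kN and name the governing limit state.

Bolt shear: A_b = π(27)²/4 = 572.56 mm². φR_n = 0.75 × 579 × 572.56 × 9 × 1 = 2237.7 kN.
Bearing (8 mm plate, F_u = 450 MPa): end bolts L_c = 52 − 30/2 = 37, R_n = min(1.2×37×8×450, 2.4×27×8×450) = 159.84 kN/bolt; interior L_c = 98 − 30 = 68, R_n = 233.28 kN/bolt. φR_n = 0.75 × (3×159.84 + 6×233.28) = 1409.4 kN.
Tension rupture (net): A_n = (341 − 3×32)×8 = 1960 mm² (U = 1.0, A_e = A_n). φR_n = 0.75 × 450 × 1960 = 661.5 kN.
Tension yield (gross): A_g = 341×8 = 2728 mm². φR_n = 0.90 × 345 × 2728 = 847.0 kN.
Governing: min(2237.7, 1409.4, 661.5, 847.0) = 661.5 kN → net-section rupture.

661.5 kN (net-section rupture governs)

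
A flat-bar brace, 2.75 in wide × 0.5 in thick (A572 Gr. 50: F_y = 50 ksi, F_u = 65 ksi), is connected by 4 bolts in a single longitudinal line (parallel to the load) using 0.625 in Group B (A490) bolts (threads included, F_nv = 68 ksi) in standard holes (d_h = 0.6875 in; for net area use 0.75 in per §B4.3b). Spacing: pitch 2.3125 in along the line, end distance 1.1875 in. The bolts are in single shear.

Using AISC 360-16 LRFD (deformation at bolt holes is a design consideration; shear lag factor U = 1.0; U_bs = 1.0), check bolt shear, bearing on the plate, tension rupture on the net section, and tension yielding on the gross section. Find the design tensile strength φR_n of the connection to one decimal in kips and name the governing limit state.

Bolt shear: A_b = π(0.625)²/4 = 0.3068 in². φR_n = 0.75 × 68 × 0.3068 × 4 × 1 = 62.6 kips.
Bearing (0.5 in plate, F_u = 65 ksi): end bolts L_c = 1.1875 − 0.6875/2 = 0.84375, R_n = min(1.2×0.84375×0.5×65, 2.4×0.625×0.5×65) = 32.906 kips/bolt; interior L_c = 2.3125 − 0.6875 = 1.625, R_n = 48.75 kips/bolt. φR_n = 0.75 × (1×32.906 + 3×48.75) = 134.4 kips.
Tension rupture (net): A_n = (2.75 − 1×0.75)×0.5 = 1 in² (U = 1.0, A_e = A_n). φR_n = 0.75 × 65 × 1 = 48.8 kips.
Tension yield (gross): A_g = 2.75×0.5 = 1.375 in². φR_n = 0.90 × 50 × 1.375 = 61.9 kips.
Governing: min(62.6, 134.4, 48.8, 61.9) = 48.8 kips → net-section rupture.

48.8 kips (net-section rupture governs)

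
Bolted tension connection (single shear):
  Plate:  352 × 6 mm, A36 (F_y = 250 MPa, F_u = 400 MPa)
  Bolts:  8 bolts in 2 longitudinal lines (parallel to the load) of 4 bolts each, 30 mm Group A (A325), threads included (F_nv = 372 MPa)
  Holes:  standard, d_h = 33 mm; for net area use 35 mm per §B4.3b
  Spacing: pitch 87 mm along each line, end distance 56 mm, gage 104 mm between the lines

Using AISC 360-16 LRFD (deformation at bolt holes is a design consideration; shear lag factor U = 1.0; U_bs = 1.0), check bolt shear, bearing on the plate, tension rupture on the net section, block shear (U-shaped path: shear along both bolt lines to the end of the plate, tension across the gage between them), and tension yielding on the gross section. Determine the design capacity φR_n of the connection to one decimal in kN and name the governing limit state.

475.2 kN (gross-section yield governs)

Bolt shear: A_b = π(30)²/4 = 706.86 mm². φR_n = 0.75 × 372 × 706.86 × 8 × 1 = 1577.7 kN.
Bearing (6 mm plate, F_u = 400 MPa): end bolts L_c = 56 − 33/2 = 39.5, R_n = min(1.2×39.5×6×400, 2.4×30×6×400) = 113.76 kN/bolt; interior L_c = 87 − 33 = 54, R_n = 155.52 kN/bolt. φR_n = 0.75 × (2×113.76 + 6×155.52) = 870.5 kN.
Tension rupture (net): A_n = (352 − 2×35)×6 = 1692 mm² (U = 1.0, A_e = A_n). φR_n = 0.75 × 400 × 1692 = 507.6 kN.
Block shear: shear path 2×[56+3×87] = 2×317 mm, A_gv = 3804, A_nv = 2×(317 − 3.5×35)×6 = 2334 mm²; tension across gage: (104 − 1×35)×6 = 414 mm². R_n = min(0.6×400×2334, 0.6×250×3804) + 1.0×400×414 = min(560.16, 570.6) + 165.6 = 725.76 kN. φR_n = 0.75 × 725.76 = 544.3 kN.
Tension yield (gross): A_g = 352×6 = 2112 mm². φR_n = 0.90 × 250 × 2112 = 475.2 kN.
Governing: min(1577.7, 870.5, 507.6, 544.3, 475.2) = 475.2 kN → gross-section yield.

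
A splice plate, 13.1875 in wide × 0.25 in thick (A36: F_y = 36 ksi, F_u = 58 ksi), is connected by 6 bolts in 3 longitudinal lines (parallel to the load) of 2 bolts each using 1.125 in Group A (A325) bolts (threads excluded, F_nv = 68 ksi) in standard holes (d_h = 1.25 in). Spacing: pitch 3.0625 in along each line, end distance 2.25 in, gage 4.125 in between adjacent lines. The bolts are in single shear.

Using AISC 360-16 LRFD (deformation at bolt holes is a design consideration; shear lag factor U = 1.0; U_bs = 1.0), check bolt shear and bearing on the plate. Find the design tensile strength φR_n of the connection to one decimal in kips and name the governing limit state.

134.6 kips (bearing governs)

Bolt shear: A_b = π(1.125)²/4 = 0.99402 in². φR_n = 0.75 × 68 × 0.99402 × 6 × 1 = 304.2 kips.
Bearing (0.25 in plate, F_u = 58 ksi): end bolts L_c = 2.25 − 1.25/2 = 1.625, R_n = min(1.2×1.625×0.25×58, 2.4×1.125×0.25×58) = 28.275 kips/bolt; interior L_c = 3.0625 − 1.25 = 1.8125, R_n = 31.538 kips/bolt. φR_n = 0.75 × (3×28.275 + 3×31.538) = 134.6 kips.
Governing: min(304.2, 134.6) = 134.6 kips → bearing.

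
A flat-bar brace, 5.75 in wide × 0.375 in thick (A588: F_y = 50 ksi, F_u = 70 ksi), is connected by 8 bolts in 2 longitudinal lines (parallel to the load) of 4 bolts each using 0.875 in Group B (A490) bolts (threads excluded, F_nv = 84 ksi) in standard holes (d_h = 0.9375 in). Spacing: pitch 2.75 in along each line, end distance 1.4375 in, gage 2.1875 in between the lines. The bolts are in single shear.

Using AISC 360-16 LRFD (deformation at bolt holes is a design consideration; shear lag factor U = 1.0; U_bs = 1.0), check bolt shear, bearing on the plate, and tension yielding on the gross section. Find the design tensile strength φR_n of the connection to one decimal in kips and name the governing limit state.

97.0 kips (gross-section yield governs)

Bolt shear: A_b = π(0.875)²/4 = 0.60132 in². φR_n = 0.75 × 84 × 0.60132 × 8 × 1 = 303.1 kips.
Bearing (0.375 in plate, F_u = 70 ksi): end bolts L_c = 1.4375 − 0.9375/2 = 0.96875, R_n = min(1.2×0.96875×0.375×70, 2.4×0.875×0.375×70) = 30.516 kips/bolt; interior L_c = 2.75 − 0.9375 = 1.8125, R_n = 55.125 kips/bolt. φR_n = 0.75 × (2×30.516 + 6×55.125) = 293.8 kips.
Tension yield (gross): A_g = 5.75×0.375 = 2.1563 in². φR_n = 0.90 × 50 × 2.1563 = 97.0 kips.
Governing: min(303.1, 293.8, 97.0) = 97.0 kips → gross-section yield.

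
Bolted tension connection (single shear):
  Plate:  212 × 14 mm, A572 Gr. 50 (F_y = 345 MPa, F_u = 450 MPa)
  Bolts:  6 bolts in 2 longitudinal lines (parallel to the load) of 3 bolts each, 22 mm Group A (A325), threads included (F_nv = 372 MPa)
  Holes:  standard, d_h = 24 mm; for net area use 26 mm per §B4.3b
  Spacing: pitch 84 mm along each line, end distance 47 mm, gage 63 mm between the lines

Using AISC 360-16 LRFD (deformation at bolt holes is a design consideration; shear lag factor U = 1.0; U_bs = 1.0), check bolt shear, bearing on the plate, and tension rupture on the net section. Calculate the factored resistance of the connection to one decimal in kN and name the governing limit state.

Bolt shear: A_b = π(22)²/4 = 380.13 mm². φR_n = 0.75 × 372 × 380.13 × 6 × 1 = 636.3 kN.
Bearing (14 mm plate, F_u = 450 MPa): end bolts L_c = 47 − 24/2 = 35, R_n = min(1.2×35×14×450, 2.4×22×14×450) = 264.6 kN/bolt; interior L_c = 84 − 24 = 60, R_n = 332.64 kN/bolt. φR_n = 0.75 × (2×264.6 + 4×332.64) = 1394.8 kN.
Tension rupture (net): A_n = (212 − 2×26)×14 = 2240 mm² (U = 1.0, A_e = A_n). φR_n = 0.75 × 450 × 2240 = 756.0 kN.
Governing: min(636.3, 1394.8, 756.0) = 636.3 kN → bolt shear.

636.3 kN (bolt shear governs)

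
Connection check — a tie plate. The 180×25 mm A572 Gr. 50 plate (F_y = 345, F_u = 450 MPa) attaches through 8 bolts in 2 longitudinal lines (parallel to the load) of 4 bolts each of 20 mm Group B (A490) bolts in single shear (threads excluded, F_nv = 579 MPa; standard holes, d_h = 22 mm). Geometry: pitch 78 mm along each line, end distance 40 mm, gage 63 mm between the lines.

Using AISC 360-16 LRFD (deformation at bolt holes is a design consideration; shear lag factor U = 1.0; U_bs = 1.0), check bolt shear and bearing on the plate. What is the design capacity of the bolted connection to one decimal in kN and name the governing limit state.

Bolt shear: A_b = π(20)²/4 = 314.16 mm². φR_n = 0.75 × 579 × 314.16 × 8 × 1 = 1091.4 kN.
Bearing (25 mm plate, F_u = 450 MPa): end bolts L_c = 40 − 22/2 = 29, R_n = min(1.2×29×25×450, 2.4×20×25×450) = 391.5 kN/bolt; interior L_c = 78 − 22 = 56, R_n = 540 kN/bolt. φR_n = 0.75 × (2×391.5 + 6×540) = 3017.3 kN.
Governing: min(1091.4, 3017.3) = 1091.4 kN → bolt shear.

1091.4 kN (bolt shear governs)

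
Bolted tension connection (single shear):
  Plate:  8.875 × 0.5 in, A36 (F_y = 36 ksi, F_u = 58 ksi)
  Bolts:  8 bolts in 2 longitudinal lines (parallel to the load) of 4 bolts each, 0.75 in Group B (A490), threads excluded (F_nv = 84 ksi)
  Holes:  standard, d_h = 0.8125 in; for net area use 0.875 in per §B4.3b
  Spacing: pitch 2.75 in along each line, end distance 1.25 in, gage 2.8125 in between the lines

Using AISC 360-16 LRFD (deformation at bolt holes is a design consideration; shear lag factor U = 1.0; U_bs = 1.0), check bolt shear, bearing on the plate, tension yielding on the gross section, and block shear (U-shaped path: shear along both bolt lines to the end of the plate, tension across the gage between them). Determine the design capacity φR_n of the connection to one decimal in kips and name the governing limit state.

Bolt shear: A_b = π(0.75)²/4 = 0.44179 in². φR_n = 0.75 × 84 × 0.44179 × 8 × 1 = 222.7 kips.
Bearing (0.5 in plate, F_u = 58 ksi): end bolts L_c = 1.25 − 0.8125/2 = 0.84375, R_n = min(1.2×0.84375×0.5×58, 2.4×0.75×0.5×58) = 29.363 kips/bolt; interior L_c = 2.75 − 0.8125 = 1.9375, R_n = 52.2 kips/bolt. φR_n = 0.75 × (2×29.363 + 6×52.2) = 278.9 kips.
Tension yield (gross): A_g = 8.875×0.5 = 4.4375 in². φR_n = 0.90 × 36 × 4.4375 = 143.8 kips.
Block shear: shear path 2×[1.25+3×2.75] = 2×9.5 in, A_gv = 9.5, A_nv = 2×(9.5 − 3.5×0.875)×0.5 = 6.4375 in²; tension across gage: (2.8125 − 1×0.875)×0.5 = 0.96875 in². R_n = min(0.6×58×6.4375, 0.6×36×9.5) + 1.0×58×0.96875 = min(224.03, 205.2) + 56.188 = 261.39 kips. φR_n = 0.75 × 261.39 = 196.0 kips.
Governing: min(222.7, 278.9, 143.8, 196.0) = 143.8 kips → gross-section yield.

143.8 kips (gross-section yield governs)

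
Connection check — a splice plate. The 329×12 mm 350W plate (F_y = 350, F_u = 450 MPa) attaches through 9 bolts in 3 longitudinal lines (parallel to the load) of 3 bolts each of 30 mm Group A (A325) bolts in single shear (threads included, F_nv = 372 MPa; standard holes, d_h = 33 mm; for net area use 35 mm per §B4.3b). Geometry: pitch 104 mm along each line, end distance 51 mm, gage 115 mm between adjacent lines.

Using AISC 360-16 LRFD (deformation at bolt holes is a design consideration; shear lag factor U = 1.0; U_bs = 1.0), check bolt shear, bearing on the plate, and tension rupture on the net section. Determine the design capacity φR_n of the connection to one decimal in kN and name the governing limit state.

Bolt shear: A_b = π(30)²/4 = 706.86 mm². φR_n = 0.75 × 372 × 706.86 × 9 × 1 = 1774.9 kN.
Bearing (12 mm plate, F_u = 450 MPa): end bolts L_c = 51 − 33/2 = 34.5, R_n = min(1.2×34.5×12×450, 2.4×30×12×450) = 223.56 kN/bolt; interior L_c = 104 − 33 = 71, R_n = 388.8 kN/bolt. φR_n = 0.75 × (3×223.56 + 6×388.8) = 2252.6 kN.
Tension rupture (net): A_n = (329 − 3×35)×12 = 2688 mm² (U = 1.0, A_e = A_n). φR_n = 0.75 × 450 × 2688 = 907.2 kN.
Governing: min(1774.9, 2252.6, 907.2) = 907.2 kN → net-section rupture.

907.2 kN (net-section rupture governs)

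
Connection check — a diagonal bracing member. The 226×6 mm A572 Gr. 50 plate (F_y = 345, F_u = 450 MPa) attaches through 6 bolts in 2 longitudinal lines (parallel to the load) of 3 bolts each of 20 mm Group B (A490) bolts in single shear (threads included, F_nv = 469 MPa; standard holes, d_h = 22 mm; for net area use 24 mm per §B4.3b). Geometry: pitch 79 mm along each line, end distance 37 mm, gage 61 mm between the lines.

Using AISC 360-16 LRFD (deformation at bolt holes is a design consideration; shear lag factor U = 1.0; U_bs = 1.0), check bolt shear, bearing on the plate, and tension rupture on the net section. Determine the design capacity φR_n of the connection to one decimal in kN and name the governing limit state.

360.5 kN (net-section rupture governs)

Bolt shear: A_b = π(20)²/4 = 314.16 mm². φR_n = 0.75 × 469 × 314.16 × 6 × 1 = 663.0 kN.
Bearing (6 mm plate, F_u = 450 MPa): end bolts L_c = 37 − 22/2 = 26, R_n = min(1.2×26×6×450, 2.4×20×6×450) = 84.24 kN/bolt; interior L_c = 79 − 22 = 57, R_n = 129.6 kN/bolt. φR_n = 0.75 × (2×84.24 + 4×129.6) = 515.2 kN.
Tension rupture (net): A_n = (226 − 2×24)×6 = 1068 mm² (U = 1.0, A_e = A_n). φR_n = 0.75 × 450 × 1068 = 360.5 kN.
Governing: min(663.0, 515.2, 360.5) = 360.5 kN → net-section rupture.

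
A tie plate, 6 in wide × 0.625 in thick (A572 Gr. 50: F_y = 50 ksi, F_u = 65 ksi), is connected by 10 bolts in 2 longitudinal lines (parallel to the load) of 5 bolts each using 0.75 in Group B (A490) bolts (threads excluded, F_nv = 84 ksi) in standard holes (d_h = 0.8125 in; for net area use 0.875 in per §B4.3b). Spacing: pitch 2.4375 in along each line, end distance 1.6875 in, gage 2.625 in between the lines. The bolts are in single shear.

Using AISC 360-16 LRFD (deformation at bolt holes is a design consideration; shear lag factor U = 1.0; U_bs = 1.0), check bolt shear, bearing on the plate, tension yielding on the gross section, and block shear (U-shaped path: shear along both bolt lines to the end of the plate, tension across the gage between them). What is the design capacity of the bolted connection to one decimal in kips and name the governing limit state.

Bolt shear: A_b = π(0.75)²/4 = 0.44179 in². φR_n = 0.75 × 84 × 0.44179 × 10 × 1 = 278.3 kips.
Bearing (0.625 in plate, F_u = 65 ksi): end bolts L_c = 1.6875 − 0.8125/2 = 1.28125, R_n = min(1.2×1.28125×0.625×65, 2.4×0.75×0.625×65) = 62.461 kips/bolt; interior L_c = 2.4375 − 0.8125 = 1.625, R_n = 73.125 kips/bolt. φR_n = 0.75 × (2×62.461 + 8×73.125) = 532.4 kips.
Tension yield (gross): A_g = 6×0.625 = 3.75 in². φR_n = 0.90 × 50 × 3.75 = 168.8 kips.
Block shear: shear path 2×[1.6875+4×2.4375] = 2×11.4375 in, A_gv = 14.297, A_nv = 2×(11.4375 − 4.5×0.875)×0.625 = 9.375 in²; tension across gage: (2.625 − 1×0.875)×0.625 = 1.0938 in². R_n = min(0.6×65×9.375, 0.6×50×14.297) + 1.0×65×1.0938 = min(365.63, 428.91) + 71.097 = 436.73 kips. φR_n = 0.75 × 436.73 = 327.5 kips.
Governing: min(278.3, 532.4, 168.8, 327.5) = 168.8 kips → gross-section yield.

168.8 kips (gross-section yield governs)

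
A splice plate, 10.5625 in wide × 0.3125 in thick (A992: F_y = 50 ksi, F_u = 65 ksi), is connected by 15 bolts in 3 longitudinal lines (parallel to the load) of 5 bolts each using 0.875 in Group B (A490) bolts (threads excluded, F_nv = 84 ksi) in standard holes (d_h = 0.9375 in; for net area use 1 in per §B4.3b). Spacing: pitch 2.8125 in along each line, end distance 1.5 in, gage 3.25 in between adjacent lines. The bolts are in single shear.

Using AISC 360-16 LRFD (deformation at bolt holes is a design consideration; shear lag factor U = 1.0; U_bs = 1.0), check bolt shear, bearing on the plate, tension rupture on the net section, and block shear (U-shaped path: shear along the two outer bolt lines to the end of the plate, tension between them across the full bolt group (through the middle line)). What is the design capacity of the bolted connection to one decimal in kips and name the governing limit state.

115.2 kips (net-section rupture governs)

Bolt shear: A_b = π(0.875)²/4 = 0.60132 in². φR_n = 0.75 × 84 × 0.60132 × 15 × 1 = 568.2 kips.
Bearing (0.3125 in plate, F_u = 65 ksi): end bolts L_c = 1.5 − 0.9375/2 = 1.03125, R_n = min(1.2×1.03125×0.3125×65, 2.4×0.875×0.3125×65) = 25.137 kips/bolt; interior L_c = 2.8125 − 0.9375 = 1.875, R_n = 42.656 kips/bolt. φR_n = 0.75 × (3×25.137 + 12×42.656) = 440.5 kips.
Tension rupture (net): A_n = (10.5625 − 3×1)×0.3125 = 2.3633 in² (U = 1.0, A_e = A_n). φR_n = 0.75 × 65 × 2.3633 = 115.2 kips.
Block shear: shear path 2×[1.5+4×2.8125] = 2×12.75 in, A_gv = 7.9688, A_nv = 2×(12.75 − 4.5×1)×0.3125 = 5.1563 in²; tension across gage: (6.5 − 2×1)×0.3125 = 1.4063 in². R_n = min(0.6×65×5.1563, 0.6×50×7.9688) + 1.0×65×1.4063 = min(201.1, 239.06) + 91.41 = 292.51 kips. φR_n = 0.75 × 292.51 = 219.4 kips.
Governing: min(568.2, 440.5, 115.2, 219.4) = 115.2 kips → net-section rupture.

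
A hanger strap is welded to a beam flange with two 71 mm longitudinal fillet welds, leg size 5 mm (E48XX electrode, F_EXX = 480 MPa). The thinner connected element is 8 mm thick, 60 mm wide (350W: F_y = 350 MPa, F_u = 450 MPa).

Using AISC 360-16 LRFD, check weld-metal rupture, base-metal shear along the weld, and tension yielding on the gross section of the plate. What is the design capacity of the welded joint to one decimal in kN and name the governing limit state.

108.4 kN (weld metal governs)

Weld metal: throat = 0.707×5 = 3.535 mm, L = 2×71 = 142 mm. φR_n = 0.75 × 0.6 × 480 × 3.535 × 142 = 108.4 kN.
Base metal shear (8 mm plate): yield φR_n = 1.0×0.6×350×8×142 = 238.6 kN; rupture φR_n = 0.75×0.6×450×8×142 = 230.0 kN; take 230.0 kN (rupture).
Tension yield (gross): A_g = 60×8 = 480 mm². φR_n = 0.90 × 350 × 480 = 151.2 kN.
Governing: min(108.4, 230.0, 151.2) = 108.4 kN → weld metal.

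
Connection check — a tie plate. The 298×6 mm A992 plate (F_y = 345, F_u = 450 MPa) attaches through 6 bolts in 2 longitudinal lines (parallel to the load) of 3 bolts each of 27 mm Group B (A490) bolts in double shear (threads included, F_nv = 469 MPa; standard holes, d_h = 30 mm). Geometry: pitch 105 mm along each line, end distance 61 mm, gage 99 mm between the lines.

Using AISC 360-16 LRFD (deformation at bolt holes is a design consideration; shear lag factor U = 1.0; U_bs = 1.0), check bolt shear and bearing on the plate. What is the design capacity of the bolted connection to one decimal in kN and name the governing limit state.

Bolt shear: A_b = π(27)²/4 = 572.56 mm². φR_n = 0.75 × 469 × 572.56 × 6 × 2 = 2416.8 kN.
Bearing (6 mm plate, F_u = 450 MPa): end bolts L_c = 61 − 30/2 = 46, R_n = min(1.2×46×6×450, 2.4×27×6×450) = 149.04 kN/bolt; interior L_c = 105 − 30 = 75, R_n = 174.96 kN/bolt. φR_n = 0.75 × (2×149.04 + 4×174.96) = 748.4 kN.
Governing: min(2416.8, 748.4) = 748.4 kN → bearing.

748.4 kN (bearing governs)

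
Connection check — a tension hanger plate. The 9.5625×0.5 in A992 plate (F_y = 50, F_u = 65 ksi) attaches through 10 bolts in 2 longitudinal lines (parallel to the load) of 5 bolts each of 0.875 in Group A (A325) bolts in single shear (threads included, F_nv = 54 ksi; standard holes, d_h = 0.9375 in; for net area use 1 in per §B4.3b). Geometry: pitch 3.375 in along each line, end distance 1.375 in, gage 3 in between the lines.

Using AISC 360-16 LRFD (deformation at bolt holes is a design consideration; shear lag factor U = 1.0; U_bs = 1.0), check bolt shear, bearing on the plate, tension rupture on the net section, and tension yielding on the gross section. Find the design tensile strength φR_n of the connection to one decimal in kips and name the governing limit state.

184.3 kips (net-section rupture governs)

Bolt shear: A_b = π(0.875)²/4 = 0.60132 in². φR_n = 0.75 × 54 × 0.60132 × 10 × 1 = 243.5 kips.
Bearing (0.5 in plate, F_u = 65 ksi): end bolts L_c = 1.375 − 0.9375/2 = 0.90625, R_n = min(1.2×0.90625×0.5×65, 2.4×0.875×0.5×65) = 35.344 kips/bolt; interior L_c = 3.375 − 0.9375 = 2.4375, R_n = 68.25 kips/bolt. φR_n = 0.75 × (2×35.344 + 8×68.25) = 462.5 kips.
Tension rupture (net): A_n = (9.5625 − 2×1)×0.5 = 3.7813 in² (U = 1.0, A_e = A_n). φR_n = 0.75 × 65 × 3.7813 = 184.3 kips.
Tension yield (gross): A_g = 9.5625×0.5 = 4.7813 in². φR_n = 0.90 × 50 × 4.7813 = 215.2 kips.
Governing: min(243.5, 462.5, 184.3, 215.2) = 184.3 kips → net-section rupture.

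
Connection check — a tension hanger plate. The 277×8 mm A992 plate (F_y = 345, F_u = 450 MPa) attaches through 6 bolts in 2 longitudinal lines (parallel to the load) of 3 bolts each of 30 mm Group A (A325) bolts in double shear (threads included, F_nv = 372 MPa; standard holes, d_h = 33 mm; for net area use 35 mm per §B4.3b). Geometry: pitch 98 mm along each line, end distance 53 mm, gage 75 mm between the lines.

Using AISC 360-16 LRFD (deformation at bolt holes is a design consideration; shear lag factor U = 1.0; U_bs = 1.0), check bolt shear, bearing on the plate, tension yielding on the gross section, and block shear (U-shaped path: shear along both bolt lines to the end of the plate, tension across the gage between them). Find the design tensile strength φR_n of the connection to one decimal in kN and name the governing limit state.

Bolt shear: A_b = π(30)²/4 = 706.86 mm². φR_n = 0.75 × 372 × 706.86 × 6 × 2 = 2366.6 kN.
Bearing (8 mm plate, F_u = 450 MPa): end bolts L_c = 53 − 33/2 = 36.5, R_n = min(1.2×36.5×8×450, 2.4×30×8×450) = 157.68 kN/bolt; interior L_c = 98 − 33 = 65, R_n = 259.2 kN/bolt. φR_n = 0.75 × (2×157.68 + 4×259.2) = 1014.1 kN.
Tension yield (gross): A_g = 277×8 = 2216 mm². φR_n = 0.90 × 345 × 2216 = 688.1 kN.
Block shear: shear path 2×[53+2×98] = 2×249 mm, A_gv = 3984, A_nv = 2×(249 − 2.5×35)×8 = 2584 mm²; tension across gage: (75 − 1×35)×8 = 320 mm². R_n = min(0.6×450×2584, 0.6×345×3984) + 1.0×450×320 = min(697.68, 824.69) + 144 = 841.68 kN. φR_n = 0.75 × 841.68 = 631.3 kN.
Governing: min(2366.6, 1014.1, 688.1, 631.3) = 631.3 kN → block shear.

631.3 kN (block shear governs)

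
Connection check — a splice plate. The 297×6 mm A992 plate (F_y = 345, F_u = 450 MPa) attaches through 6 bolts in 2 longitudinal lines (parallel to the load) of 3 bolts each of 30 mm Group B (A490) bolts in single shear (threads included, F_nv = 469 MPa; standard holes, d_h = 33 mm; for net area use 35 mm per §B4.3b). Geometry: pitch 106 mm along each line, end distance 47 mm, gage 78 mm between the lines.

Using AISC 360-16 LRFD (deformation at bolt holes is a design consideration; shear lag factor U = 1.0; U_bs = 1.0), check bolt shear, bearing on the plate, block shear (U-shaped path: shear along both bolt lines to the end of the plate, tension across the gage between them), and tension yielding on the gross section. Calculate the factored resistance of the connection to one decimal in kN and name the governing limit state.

503.8 kN (block shear governs)

Bolt shear: A_b = π(30)²/4 = 706.86 mm². φR_n = 0.75 × 469 × 706.86 × 6 × 1 = 1491.8 kN.
Bearing (6 mm plate, F_u = 450 MPa): end bolts L_c = 47 − 33/2 = 30.5, R_n = min(1.2×30.5×6×450, 2.4×30×6×450) = 98.82 kN/bolt; interior L_c = 106 − 33 = 73, R_n = 194.4 kN/bolt. φR_n = 0.75 × (2×98.82 + 4×194.4) = 731.4 kN.
Block shear: shear path 2×[47+2×106] = 2×259 mm, A_gv = 3108, A_nv = 2×(259 − 2.5×35)×6 = 2058 mm²; tension across gage: (78 − 1×35)×6 = 258 mm². R_n = min(0.6×450×2058, 0.6×345×3108) + 1.0×450×258 = min(555.66, 643.36) + 116.1 = 671.76 kN. φR_n = 0.75 × 671.76 = 503.8 kN.
Tension yield (gross): A_g = 297×6 = 1782 mm². φR_n = 0.90 × 345 × 1782 = 553.3 kN.
Governing: min(1491.8, 731.4, 503.8, 553.3) = 503.8 kN → block shear.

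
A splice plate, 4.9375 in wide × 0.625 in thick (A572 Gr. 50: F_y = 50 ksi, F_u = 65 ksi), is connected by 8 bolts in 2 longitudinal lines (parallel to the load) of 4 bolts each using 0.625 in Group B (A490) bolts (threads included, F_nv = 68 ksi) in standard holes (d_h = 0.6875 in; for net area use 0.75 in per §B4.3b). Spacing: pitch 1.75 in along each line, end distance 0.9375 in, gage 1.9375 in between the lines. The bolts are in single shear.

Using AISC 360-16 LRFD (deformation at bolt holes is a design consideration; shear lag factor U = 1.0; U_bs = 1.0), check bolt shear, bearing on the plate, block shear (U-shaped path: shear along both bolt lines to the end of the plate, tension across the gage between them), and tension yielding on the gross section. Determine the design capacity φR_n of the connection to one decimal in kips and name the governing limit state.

125.2 kips (bolt shear governs)

Bolt shear: A_b = π(0.625)²/4 = 0.3068 in². φR_n = 0.75 × 68 × 0.3068 × 8 × 1 = 125.2 kips.
Bearing (0.625 in plate, F_u = 65 ksi): end bolts L_c = 0.9375 − 0.6875/2 = 0.59375, R_n = min(1.2×0.59375×0.625×65, 2.4×0.625×0.625×65) = 28.945 kips/bolt; interior L_c = 1.75 − 0.6875 = 1.0625, R_n = 51.797 kips/bolt. φR_n = 0.75 × (2×28.945 + 6×51.797) = 276.5 kips.
Block shear: shear path 2×[0.9375+3×1.75] = 2×6.1875 in, A_gv = 7.7344, A_nv = 2×(6.1875 − 3.5×0.75)×0.625 = 4.4531 in²; tension across gage: (1.9375 − 1×0.75)×0.625 = 0.74219 in². R_n = min(0.6×65×4.4531, 0.6×50×7.7344) + 1.0×65×0.74219 = min(173.67, 232.03) + 48.242 = 221.91 kips. φR_n = 0.75 × 221.91 = 166.4 kips.
Tension yield (gross): A_g = 4.9375×0.625 = 3.0859 in². φR_n = 0.90 × 50 × 3.0859 = 138.9 kips.
Governing: min(125.2, 276.5, 166.4, 138.9) = 125.2 kips → bolt shear.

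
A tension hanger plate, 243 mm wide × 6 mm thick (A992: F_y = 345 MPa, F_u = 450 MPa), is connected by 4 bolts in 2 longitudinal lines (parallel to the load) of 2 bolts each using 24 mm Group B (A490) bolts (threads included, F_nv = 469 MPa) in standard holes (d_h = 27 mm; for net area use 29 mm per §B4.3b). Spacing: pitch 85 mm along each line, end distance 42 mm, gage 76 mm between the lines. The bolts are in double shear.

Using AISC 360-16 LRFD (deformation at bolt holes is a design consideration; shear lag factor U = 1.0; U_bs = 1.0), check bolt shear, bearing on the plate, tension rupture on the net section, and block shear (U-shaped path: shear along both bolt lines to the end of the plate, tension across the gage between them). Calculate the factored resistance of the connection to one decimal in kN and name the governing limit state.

Bolt shear: A_b = π(24)²/4 = 452.39 mm². φR_n = 0.75 × 469 × 452.39 × 4 × 2 = 1273.0 kN.
Bearing (6 mm plate, F_u = 450 MPa): end bolts L_c = 42 − 27/2 = 28.5, R_n = min(1.2×28.5×6×450, 2.4×24×6×450) = 92.34 kN/bolt; interior L_c = 85 − 27 = 58, R_n = 155.52 kN/bolt. φR_n = 0.75 × (2×92.34 + 2×155.52) = 371.8 kN.
Tension rupture (net): A_n = (243 − 2×29)×6 = 1110 mm² (U = 1.0, A_e = A_n). φR_n = 0.75 × 450 × 1110 = 374.6 kN.
Block shear: shear path 2×[42+1×85] = 2×127 mm, A_gv = 1524, A_nv = 2×(127 − 1.5×29)×6 = 1002 mm²; tension across gage: (76 − 1×29)×6 = 282 mm². R_n = min(0.6×450×1002, 0.6×345×1524) + 1.0×450×282 = min(270.54, 315.47) + 126.9 = 397.44 kN. φR_n = 0.75 × 397.44 = 298.1 kN.
Governing: min(1273.0, 371.8, 374.6, 298.1) = 298.1 kN → block shear.

298.1 kN (block shear governs)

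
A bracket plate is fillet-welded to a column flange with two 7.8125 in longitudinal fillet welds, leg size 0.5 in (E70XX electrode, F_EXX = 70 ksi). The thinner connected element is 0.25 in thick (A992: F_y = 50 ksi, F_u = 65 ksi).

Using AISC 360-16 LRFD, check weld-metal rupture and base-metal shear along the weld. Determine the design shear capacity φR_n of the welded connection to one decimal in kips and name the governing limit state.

114.3 kips (base-metal shear governs)

Weld metal: throat = 0.707×0.5 = 0.3535 in, L = 2×7.8125 = 15.625 in. φR_n = 0.75 × 0.6 × 70 × 0.3535 × 15.625 = 174.0 kips.
Base metal shear (0.25 in plate): yield φR_n = 1.0×0.6×50×0.25×15.625 = 117.2 kips; rupture φR_n = 0.75×0.6×65×0.25×15.625 = 114.3 kips; take 114.3 kips (rupture).
Governing: min(174.0, 114.3) = 114.3 kips → base-metal shear.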